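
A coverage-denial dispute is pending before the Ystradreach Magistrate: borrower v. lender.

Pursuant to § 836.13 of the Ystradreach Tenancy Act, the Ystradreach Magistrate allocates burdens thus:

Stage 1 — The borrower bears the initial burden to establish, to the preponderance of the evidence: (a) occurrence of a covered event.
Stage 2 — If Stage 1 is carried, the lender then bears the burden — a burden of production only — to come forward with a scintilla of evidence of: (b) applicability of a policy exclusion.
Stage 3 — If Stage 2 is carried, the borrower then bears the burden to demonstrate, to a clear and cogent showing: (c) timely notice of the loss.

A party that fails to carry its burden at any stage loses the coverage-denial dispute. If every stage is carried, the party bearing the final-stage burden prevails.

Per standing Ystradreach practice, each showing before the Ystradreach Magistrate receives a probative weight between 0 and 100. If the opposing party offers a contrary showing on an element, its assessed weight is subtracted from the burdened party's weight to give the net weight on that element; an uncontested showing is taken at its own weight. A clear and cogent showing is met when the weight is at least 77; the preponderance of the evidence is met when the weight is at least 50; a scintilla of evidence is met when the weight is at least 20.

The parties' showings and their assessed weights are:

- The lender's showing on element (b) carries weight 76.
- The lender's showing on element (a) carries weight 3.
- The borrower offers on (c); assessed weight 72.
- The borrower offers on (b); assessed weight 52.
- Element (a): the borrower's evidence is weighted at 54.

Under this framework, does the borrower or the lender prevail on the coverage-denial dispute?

At Stage 1 the borrower must meet the preponderance of the evidence (weight is at least 50): on (a) the weight is 54 less the opposing 3 gives net 51, which does reach 50, so (a) meets the standard.
  Stage 1 is satisfied; the onus moves to the lender.
At Stage 2 the lender must meet a scintilla of evidence (weight is at least 20): on (b) the weight is 76 less the opposing 52 gives net 24, ≥ 20, so (b) meets the standard.
  Stage 2 is satisfied; the onus moves to the borrower.
At Stage 3 the borrower must meet a clear and cogent showing (weight is at least 77): on (c) the weight is 72, < 77, so (c) does not meet the standard.
  Not every element is met, so the borrower fails to carry Stage 3.
The analysis ends at Stage 3; the lender prevails.

lender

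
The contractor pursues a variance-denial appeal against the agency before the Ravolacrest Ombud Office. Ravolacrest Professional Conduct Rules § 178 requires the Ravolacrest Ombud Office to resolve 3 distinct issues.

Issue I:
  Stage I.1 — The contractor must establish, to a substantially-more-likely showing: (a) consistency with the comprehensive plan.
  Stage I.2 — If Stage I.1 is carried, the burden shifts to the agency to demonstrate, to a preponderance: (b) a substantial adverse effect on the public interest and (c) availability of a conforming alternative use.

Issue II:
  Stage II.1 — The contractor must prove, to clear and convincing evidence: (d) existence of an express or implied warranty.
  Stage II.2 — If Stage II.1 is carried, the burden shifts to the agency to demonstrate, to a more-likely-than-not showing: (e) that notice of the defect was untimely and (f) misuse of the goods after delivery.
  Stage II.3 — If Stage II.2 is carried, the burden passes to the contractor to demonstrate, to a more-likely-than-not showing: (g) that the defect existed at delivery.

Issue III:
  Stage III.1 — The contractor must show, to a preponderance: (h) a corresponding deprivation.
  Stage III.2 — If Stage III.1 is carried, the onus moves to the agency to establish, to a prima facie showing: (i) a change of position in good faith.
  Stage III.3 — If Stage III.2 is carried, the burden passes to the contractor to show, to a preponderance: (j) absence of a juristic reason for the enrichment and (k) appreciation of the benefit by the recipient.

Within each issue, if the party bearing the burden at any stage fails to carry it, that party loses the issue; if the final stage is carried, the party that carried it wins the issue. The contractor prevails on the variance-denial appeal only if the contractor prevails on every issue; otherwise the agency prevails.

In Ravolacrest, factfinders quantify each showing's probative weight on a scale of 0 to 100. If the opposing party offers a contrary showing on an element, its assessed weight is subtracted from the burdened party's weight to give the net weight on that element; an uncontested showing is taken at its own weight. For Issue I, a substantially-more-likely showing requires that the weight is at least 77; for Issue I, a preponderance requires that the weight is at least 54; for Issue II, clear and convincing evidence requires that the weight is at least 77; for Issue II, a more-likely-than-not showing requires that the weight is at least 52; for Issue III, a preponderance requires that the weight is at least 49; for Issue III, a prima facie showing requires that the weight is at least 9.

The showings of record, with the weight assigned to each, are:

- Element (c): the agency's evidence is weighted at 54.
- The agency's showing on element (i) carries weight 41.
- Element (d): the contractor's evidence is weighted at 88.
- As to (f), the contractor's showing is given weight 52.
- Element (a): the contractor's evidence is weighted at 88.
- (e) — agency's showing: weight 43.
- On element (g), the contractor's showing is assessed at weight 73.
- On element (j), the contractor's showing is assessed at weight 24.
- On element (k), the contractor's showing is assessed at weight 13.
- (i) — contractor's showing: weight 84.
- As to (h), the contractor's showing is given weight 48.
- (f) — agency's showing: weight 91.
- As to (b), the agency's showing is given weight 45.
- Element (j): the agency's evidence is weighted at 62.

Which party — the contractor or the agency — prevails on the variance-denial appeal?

— Issue I —
Stage I.1 (contractor, a substantially-more-likely showing, weight is at least 77): (a) 88 ≥ 77 — meets.
  Stage I.1 is satisfied; the onus moves to the agency.
Stage I.2 (agency, a preponderance, weight is at least 54): (b) 45 < 54 — fails; (c) 54 ≥ 54 — meets.
  Not every element is met, so the agency fails to carry Stage I.2.
The contractor prevails on this issue.
— Issue II —
At Stage II.1 the contractor must meet clear and convincing evidence (weight is at least 77): on (d) the weight is 88, which does reach 77, so (d) meets the standard.
  Stage II.1 is satisfied; the onus moves to the agency.
At Stage II.2 the agency must meet a more-likely-than-not showing (weight is at least 52): on (e) the weight is 43, < 52, so (e) does not meet the standard; on (f) the weight is 91 less the opposing 52 gives net 39, which does not reach 52, so (f) does not meet the standard.
  Stage II.2 not carried; the agency fails its burden.
So the contractor prevails on this issue.
— Issue III —
Stage III.1 (contractor, a preponderance, weight is at least 49): (h) 48 < 49 — fails.
  The contractor does not carry Stage III.1.
The analysis ends at Stage III.1; the agency prevails on this issue.
Per-issue: Issue I → contractor; Issue II → contractor; Issue III → agency. The contractor must prevail on every issue; overall, the agency prevails.

agency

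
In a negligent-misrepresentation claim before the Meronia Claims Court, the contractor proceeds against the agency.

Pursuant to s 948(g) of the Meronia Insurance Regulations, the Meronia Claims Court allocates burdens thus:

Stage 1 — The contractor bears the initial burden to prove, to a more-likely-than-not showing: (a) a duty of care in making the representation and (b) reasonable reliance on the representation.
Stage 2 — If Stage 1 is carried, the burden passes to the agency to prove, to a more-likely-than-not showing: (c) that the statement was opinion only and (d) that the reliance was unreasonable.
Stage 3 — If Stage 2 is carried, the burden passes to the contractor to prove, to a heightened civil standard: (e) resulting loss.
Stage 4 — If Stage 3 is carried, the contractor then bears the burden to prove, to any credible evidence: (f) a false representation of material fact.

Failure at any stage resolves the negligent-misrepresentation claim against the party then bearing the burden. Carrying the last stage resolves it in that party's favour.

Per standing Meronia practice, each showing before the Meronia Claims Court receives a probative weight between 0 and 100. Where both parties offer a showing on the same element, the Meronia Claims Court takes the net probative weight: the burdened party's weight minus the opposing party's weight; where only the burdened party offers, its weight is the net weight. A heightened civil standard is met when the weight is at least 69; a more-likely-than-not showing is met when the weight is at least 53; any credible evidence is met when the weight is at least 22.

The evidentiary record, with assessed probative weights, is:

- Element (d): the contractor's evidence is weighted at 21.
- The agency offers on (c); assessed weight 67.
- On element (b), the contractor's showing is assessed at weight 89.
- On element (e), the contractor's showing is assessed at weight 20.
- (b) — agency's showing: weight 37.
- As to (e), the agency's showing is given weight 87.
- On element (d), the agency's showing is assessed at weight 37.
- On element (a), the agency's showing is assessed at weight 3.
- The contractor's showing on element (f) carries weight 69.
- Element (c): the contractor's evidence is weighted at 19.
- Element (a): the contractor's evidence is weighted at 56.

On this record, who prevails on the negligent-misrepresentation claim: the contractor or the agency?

agency

Stage 1 — burden on contractor; standard: a more-likely-than-not showing (weight is at least 53).
    (a): 56 − 3 = 53 ≥ 53 [met]
    (b): 89 − 37 = 52 < 53 [not met]
  Stage 1 not carried; the contractor fails its burden.
So the agency prevails.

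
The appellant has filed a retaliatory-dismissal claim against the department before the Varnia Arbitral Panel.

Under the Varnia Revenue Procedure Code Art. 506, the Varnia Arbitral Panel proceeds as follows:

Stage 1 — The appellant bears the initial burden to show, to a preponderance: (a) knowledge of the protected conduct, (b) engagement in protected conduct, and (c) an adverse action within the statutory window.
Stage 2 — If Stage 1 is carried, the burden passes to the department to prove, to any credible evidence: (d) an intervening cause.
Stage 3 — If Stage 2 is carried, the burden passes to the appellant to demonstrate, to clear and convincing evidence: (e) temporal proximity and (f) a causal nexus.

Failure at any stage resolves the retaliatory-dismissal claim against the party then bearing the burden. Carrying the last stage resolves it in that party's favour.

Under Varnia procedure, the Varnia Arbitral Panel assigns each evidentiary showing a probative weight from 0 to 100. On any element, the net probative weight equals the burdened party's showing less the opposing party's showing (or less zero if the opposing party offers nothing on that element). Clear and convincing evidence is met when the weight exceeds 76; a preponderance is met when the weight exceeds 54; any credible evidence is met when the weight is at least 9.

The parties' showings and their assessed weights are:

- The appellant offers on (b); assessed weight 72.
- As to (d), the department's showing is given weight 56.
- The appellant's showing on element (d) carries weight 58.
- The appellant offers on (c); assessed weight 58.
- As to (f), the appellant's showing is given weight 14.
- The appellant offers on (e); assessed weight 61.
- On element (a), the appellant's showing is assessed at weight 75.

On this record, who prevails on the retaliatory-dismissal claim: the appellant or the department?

Stage 1 — burden on appellant; standard: a preponderance (weight exceeds 54).
    (a): 75 > 54 [met]
    (b): 72 > 54 [met]
    (c): 58 > 54 [met]
  All elements met. The burden passes to the department.
Stage 2 — burden on department; standard: any credible evidence (weight is at least 9).
    (d): 56 − 58 = -2 < 9 [not met]
  The department does not carry Stage 2.
So the appellant prevails.

appellant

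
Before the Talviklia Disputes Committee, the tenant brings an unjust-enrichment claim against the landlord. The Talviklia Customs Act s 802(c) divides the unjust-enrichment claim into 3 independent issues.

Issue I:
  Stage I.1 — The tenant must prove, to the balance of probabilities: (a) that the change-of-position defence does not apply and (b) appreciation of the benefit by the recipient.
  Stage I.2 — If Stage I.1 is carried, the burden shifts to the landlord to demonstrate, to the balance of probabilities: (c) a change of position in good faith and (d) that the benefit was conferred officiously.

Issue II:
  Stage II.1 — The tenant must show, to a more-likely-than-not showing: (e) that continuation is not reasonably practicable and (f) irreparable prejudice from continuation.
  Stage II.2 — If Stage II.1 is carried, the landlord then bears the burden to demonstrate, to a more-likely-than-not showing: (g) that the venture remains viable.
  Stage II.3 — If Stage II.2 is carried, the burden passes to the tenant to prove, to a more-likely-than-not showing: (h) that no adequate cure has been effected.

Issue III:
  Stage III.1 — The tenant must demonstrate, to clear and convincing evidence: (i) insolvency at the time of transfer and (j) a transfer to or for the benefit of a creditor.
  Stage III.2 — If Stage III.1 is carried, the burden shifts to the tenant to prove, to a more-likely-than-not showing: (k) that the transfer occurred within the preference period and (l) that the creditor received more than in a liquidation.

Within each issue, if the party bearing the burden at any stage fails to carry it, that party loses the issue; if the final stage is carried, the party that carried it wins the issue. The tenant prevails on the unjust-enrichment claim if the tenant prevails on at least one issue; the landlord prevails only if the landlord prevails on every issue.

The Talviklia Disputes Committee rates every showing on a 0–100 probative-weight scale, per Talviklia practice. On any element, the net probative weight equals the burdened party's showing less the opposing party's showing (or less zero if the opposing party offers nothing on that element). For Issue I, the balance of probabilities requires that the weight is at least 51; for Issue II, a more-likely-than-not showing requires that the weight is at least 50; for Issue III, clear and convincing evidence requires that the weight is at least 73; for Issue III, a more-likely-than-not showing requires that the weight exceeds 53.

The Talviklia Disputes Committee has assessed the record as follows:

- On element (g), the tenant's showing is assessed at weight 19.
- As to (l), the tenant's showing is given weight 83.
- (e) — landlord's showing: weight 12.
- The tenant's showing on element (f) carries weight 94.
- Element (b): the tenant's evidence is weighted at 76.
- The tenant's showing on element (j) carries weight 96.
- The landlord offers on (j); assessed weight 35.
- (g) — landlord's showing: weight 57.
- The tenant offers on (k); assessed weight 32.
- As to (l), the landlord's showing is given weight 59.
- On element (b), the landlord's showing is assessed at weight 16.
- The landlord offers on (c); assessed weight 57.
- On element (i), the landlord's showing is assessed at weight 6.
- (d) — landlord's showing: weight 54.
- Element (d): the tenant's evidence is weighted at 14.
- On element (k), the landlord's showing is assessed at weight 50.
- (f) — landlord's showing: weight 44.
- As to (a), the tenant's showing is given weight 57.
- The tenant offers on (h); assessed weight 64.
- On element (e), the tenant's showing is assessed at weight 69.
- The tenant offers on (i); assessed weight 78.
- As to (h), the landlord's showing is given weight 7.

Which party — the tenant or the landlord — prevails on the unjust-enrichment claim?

tenant

— Issue I —
Stage I.1 — burden on tenant; standard: the balance of probabilities (weight is at least 51).
    (a): 57 ≥ 51 [met]
    (b): 76 − 16 = 60 ≥ 51 [met]
  The tenant carries Stage I.1; the landlord now bears the burden.
Stage I.2 — burden on landlord; standard: the balance of probabilities (weight is at least 51).
    (c): 57 ≥ 51 [met]
    (d): 54 − 14 = 40 < 51 [not met]
  The landlord does not carry Stage I.2.
So the tenant prevails on this issue.
— Issue II —
At Stage II.1 the tenant must meet a more-likely-than-not showing (weight is at least 50): on (e) the weight is 69 less the opposing 12 gives net 57, ≥ 50, so (e) meets the standard; on (f) the weight is 94 less the opposing 44 gives net 50, which does reach 50, so (f) meets the standard.
  Stage II.1 carried; the burden shifts to the landlord.
At Stage II.2 the landlord must meet a more-likely-than-not showing (weight is at least 50): on (g) the weight is 57 less the opposing 19 gives net 38, which does not reach 50, so (g) does not meet the standard.
  Stage II.2 not carried; the landlord fails its burden.
The tenant prevails on this issue.
— Issue III —
Stage III.1 — burden on tenant; standard: clear and convincing evidence (weight is at least 73).
    (i): 78 − 6 = 72 < 73 [not met]
    (j): 96 − 35 = 61 < 73 [not met]
  Not every element is met, so the tenant fails to carry Stage III.1.
So the landlord prevails on this issue.
Per-issue: Issue I → tenant; Issue II → tenant; Issue III → landlord. The tenant must prevail on at least one issue; overall, the tenant prevails.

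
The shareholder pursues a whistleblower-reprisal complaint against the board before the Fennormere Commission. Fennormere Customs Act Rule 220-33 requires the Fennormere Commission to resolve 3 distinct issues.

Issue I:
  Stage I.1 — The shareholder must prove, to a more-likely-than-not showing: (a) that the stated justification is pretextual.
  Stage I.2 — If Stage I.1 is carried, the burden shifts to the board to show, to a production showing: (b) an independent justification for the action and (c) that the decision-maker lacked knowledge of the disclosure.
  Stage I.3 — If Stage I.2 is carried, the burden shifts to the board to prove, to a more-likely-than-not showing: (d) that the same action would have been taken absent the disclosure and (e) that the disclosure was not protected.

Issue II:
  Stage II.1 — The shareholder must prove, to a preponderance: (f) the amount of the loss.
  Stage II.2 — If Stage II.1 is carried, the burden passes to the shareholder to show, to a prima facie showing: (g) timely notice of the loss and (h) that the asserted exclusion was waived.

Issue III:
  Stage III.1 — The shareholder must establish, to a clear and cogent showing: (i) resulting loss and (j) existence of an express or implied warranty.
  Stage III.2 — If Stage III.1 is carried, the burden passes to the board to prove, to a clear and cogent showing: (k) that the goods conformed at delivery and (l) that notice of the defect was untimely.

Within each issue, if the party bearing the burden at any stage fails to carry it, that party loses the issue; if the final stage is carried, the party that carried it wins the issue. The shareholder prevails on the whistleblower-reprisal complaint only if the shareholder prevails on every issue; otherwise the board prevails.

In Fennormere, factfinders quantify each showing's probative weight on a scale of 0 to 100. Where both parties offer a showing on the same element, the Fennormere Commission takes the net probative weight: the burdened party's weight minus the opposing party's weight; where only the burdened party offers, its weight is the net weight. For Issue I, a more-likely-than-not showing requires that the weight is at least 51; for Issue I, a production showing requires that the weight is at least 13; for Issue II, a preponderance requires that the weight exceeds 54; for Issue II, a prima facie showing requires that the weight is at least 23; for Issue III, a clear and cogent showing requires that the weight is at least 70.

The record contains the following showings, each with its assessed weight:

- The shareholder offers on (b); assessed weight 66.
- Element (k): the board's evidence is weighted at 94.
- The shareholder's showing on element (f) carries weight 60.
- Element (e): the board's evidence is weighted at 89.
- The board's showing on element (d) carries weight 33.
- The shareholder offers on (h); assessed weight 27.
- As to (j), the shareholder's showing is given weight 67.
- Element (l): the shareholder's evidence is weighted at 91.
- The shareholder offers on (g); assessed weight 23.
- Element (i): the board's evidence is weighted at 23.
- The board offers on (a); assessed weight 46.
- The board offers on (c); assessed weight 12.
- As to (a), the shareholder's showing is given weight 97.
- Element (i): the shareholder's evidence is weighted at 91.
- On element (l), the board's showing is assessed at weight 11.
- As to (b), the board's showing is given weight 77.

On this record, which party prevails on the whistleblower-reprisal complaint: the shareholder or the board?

board

— Issue I —
At Stage I.1 the shareholder must meet a more-likely-than-not showing (weight is at least 51): on (a) the weight is 97 less the opposing 46 gives net 51, ≥ 51, so (a) meets the standard.
  Stage I.1 is satisfied; the onus moves to the board.
At Stage I.2 the board must meet a production showing (weight is at least 13): on (b) the weight is 77 less the opposing 66 gives net 11, which does not reach 13, so (b) does not meet the standard; on (c) the weight is 12, which does not reach 13, so (c) does not meet the standard.
  The board does not carry Stage I.2.
So the shareholder prevails on this issue.
— Issue II —
Stage II.1 — burden on shareholder; standard: a preponderance (weight exceeds 54).
    (f): 60 > 54 [met]
  Stage II.1 carried; the burden remains with the shareholder.
Stage II.2 — burden on shareholder; standard: a prima facie showing (weight is at least 23).
    (g): 23 ≥ 23 [met]
    (h): 27 ≥ 23 [met]
  The shareholder carries the last stage.
With every stage satisfied, the shareholder prevails on this issue.
— Issue III —
At Stage III.1 the shareholder must meet a clear and cogent showing (weight is at least 70): on (i) the weight is 91 less the opposing 23 gives net 68, which does not reach 70, so (i) does not meet the standard; on (j) the weight is 67, which does not reach 70, so (j) does not meet the standard.
  Not every element is met, so the shareholder fails to carry Stage III.1.
The analysis ends at Stage III.1; the board prevails on this issue.
Per-issue: Issue I → shareholder; Issue II → shareholder; Issue III → board. The shareholder must prevail on every issue; overall, the board prevails.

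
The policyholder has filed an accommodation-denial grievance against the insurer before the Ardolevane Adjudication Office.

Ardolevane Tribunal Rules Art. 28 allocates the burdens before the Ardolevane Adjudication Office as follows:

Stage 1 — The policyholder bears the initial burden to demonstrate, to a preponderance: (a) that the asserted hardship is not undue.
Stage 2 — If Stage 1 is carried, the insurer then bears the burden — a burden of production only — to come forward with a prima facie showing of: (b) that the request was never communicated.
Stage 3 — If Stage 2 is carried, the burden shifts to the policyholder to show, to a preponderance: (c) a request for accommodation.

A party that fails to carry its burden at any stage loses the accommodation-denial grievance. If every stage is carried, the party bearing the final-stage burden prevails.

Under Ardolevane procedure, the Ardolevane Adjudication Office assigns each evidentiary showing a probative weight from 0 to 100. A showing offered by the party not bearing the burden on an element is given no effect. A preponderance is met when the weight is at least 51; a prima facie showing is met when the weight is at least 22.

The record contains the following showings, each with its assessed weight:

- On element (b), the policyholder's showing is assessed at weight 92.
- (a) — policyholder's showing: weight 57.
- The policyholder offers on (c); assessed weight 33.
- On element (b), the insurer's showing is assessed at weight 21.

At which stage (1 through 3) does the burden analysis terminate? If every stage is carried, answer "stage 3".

stage 2

Stage 1 — burden on policyholder; standard: a preponderance (weight is at least 51).
    (a): 57 ≥ 51 [met]
  The policyholder carries Stage 1; the insurer now bears the burden.
Stage 2 — burden on insurer; standard: a prima facie showing (weight is at least 22).
    (b): 21 (policyholder's 92 disregarded) < 22 [not met]
  Not every element is met, so the insurer fails to carry Stage 2.
So the policyholder prevails.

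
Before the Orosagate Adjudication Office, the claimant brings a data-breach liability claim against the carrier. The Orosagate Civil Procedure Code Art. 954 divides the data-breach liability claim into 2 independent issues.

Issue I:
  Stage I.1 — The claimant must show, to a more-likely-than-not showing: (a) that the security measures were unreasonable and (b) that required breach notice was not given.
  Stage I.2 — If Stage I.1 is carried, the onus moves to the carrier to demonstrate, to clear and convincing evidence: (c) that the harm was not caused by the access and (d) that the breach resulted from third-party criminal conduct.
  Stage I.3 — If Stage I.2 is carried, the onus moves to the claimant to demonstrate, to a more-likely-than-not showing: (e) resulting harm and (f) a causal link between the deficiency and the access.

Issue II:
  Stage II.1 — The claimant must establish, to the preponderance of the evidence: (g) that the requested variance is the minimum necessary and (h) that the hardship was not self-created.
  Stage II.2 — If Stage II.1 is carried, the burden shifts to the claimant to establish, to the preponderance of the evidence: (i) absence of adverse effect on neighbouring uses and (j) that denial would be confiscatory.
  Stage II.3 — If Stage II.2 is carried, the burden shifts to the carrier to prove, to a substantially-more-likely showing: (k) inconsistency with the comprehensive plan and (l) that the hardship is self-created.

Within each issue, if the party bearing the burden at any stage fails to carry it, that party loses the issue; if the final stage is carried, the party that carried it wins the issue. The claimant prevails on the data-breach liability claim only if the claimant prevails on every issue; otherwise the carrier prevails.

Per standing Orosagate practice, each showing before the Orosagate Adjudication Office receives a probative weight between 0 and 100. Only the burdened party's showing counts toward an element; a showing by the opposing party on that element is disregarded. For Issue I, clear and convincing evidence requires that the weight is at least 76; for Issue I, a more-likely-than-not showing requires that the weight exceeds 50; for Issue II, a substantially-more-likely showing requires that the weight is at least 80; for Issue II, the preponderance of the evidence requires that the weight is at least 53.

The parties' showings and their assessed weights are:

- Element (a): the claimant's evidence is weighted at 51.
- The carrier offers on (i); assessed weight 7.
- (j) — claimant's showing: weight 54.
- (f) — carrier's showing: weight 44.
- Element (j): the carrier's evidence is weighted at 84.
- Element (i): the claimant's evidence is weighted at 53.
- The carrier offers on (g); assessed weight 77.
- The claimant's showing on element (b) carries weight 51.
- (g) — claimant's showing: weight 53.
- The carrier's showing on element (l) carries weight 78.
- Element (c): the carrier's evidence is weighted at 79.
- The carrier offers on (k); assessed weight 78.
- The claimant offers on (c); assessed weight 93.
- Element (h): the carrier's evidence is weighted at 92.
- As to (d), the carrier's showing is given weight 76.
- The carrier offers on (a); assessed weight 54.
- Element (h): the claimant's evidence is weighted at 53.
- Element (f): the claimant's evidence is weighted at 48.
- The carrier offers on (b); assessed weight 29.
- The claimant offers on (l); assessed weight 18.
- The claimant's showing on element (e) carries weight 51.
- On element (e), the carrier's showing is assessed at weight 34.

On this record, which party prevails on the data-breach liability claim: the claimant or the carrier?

carrier

— Issue I —
Stage I.1 (claimant, a more-likely-than-not showing, weight exceeds 50): (a) 51 (carrier's 54 disregarded) > 50 — meets; (b) 51 (carrier's 29 disregarded) > 50 — meets.
  The claimant carries Stage I.1; the carrier now bears the burden.
Stage I.2 (carrier, clear and convincing evidence, weight is at least 76): (c) 79 (claimant's 93 disregarded) ≥ 76 — meets; (d) 76 ≥ 76 — meets.
  Stage I.2 carried; the burden shifts to the claimant.
Stage I.3 (claimant, a more-likely-than-not showing, weight exceeds 50): (e) 51 (carrier's 34 disregarded) > 50 — meets; (f) 48 (carrier's 44 disregarded) ≤ 50 — fails.
  Stage I.3 not carried; the claimant fails its burden.
So the carrier prevails on this issue.
— Issue II —
Stage II.1 (claimant, the preponderance of the evidence, weight is at least 53): (g) 53 (carrier's 77 disregarded) ≥ 53 — meets; (h) 53 (carrier's 92 disregarded) ≥ 53 — meets.
  Stage II.1 is satisfied; the claimant continues to bear the burden.
Stage II.2 (claimant, the preponderance of the evidence, weight is at least 53): (i) 53 (carrier's 7 disregarded) ≥ 53 — meets; (j) 54 (carrier's 84 disregarded) ≥ 53 — meets.
  Stage II.2 carried; the burden shifts to the carrier.
Stage II.3 (carrier, a substantially-more-likely showing, weight is at least 80): (k) 78 < 80 — fails; (l) 78 (claimant's 18 disregarded) < 80 — fails.
  The carrier does not carry Stage II.3.
The analysis ends at Stage II.3; the claimant prevails on this issue.
Per-issue: Issue I → carrier; Issue II → claimant. The claimant must prevail on every issue; overall, the carrier prevails.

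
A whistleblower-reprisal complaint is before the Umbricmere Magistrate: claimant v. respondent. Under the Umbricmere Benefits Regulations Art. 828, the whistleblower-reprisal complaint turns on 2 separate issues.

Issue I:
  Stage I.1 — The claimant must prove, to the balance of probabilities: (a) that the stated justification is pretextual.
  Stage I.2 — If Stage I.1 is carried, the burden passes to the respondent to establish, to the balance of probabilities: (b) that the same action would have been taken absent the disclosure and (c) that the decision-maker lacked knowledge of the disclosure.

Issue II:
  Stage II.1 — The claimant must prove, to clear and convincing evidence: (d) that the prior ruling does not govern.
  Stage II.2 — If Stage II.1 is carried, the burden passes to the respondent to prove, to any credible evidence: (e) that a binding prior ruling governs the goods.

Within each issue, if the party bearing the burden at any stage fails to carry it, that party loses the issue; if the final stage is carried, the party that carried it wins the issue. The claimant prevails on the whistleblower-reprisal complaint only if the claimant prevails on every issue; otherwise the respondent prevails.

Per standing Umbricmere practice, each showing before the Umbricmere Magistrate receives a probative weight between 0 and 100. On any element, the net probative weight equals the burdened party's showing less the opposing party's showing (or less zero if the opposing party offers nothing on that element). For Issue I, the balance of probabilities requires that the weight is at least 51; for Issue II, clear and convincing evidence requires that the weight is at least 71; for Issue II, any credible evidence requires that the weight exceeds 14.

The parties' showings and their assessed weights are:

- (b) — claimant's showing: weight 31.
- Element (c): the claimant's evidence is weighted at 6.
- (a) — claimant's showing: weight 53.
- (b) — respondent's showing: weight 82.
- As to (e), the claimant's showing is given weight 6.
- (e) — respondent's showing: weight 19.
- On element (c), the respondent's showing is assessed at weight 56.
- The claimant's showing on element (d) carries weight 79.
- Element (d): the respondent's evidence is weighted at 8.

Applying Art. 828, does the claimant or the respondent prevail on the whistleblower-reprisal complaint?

claimant

— Issue I —
At Stage I.1 the claimant must meet the balance of probabilities (weight is at least 51): on (a) the weight is 53, which does reach 51, so (a) meets the standard.
  The claimant carries Stage I.1; the respondent now bears the burden.
At Stage I.2 the respondent must meet the balance of probabilities (weight is at least 51): on (b) the weight is 82 less the opposing 31 gives net 51, ≥ 51, so (b) meets the standard; on (c) the weight is 56 less the opposing 6 gives net 50, < 51, so (c) does not meet the standard.
  The respondent does not carry Stage I.2.
The analysis ends at Stage I.2; the claimant prevails on this issue.
— Issue II —
Stage II.1 — burden on claimant; standard: clear and convincing evidence (weight is at least 71).
    (d): 79 − 8 = 71 ≥ 71 [met]
  The claimant carries Stage II.1; the respondent now bears the burden.
Stage II.2 — burden on respondent; standard: any credible evidence (weight exceeds 14).
    (e): 19 − 6 = 13 ≤ 14 [not met]
  Not every element is met, so the respondent fails to carry Stage II.2.
So the claimant prevails on this issue.
Per-issue: Issue I → claimant; Issue II → claimant. The claimant must prevail on every issue; overall, the claimant prevails.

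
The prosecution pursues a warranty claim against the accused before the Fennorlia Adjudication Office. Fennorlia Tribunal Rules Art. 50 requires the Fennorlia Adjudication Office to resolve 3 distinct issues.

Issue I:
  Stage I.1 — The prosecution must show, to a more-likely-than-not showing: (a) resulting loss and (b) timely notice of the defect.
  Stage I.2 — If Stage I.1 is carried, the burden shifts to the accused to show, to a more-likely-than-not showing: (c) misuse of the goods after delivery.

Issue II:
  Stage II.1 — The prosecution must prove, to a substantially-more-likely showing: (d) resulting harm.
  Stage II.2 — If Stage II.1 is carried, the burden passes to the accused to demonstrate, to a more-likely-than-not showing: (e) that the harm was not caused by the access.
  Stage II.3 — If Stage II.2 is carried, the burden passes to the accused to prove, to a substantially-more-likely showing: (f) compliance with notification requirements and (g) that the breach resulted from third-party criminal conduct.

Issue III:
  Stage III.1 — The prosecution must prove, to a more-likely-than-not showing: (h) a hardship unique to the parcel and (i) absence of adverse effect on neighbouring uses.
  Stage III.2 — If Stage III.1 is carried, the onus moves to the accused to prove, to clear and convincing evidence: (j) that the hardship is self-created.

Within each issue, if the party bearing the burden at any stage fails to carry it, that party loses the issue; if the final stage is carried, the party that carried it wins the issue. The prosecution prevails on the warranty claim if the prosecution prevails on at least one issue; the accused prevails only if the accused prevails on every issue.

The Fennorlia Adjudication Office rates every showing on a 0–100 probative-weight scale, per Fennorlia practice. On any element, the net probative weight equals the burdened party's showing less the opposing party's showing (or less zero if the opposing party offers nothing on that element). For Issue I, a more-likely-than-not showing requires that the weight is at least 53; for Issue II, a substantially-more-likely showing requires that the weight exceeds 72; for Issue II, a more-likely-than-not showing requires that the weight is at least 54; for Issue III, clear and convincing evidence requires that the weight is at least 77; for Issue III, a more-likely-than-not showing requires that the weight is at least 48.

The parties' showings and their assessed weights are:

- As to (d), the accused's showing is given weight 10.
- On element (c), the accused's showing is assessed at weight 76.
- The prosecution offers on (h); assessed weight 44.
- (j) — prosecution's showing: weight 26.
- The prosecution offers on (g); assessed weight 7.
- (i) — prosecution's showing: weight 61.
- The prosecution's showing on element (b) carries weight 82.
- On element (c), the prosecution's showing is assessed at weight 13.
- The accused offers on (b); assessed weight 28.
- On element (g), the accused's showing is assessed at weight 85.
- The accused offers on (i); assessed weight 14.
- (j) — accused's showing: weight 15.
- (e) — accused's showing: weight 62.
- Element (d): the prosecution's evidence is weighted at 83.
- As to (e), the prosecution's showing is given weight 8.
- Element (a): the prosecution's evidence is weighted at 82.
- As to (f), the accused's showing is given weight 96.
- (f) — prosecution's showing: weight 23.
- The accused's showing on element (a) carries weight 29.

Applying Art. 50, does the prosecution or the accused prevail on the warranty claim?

— Issue I —
Stage I.1 (prosecution, a more-likely-than-not showing, weight is at least 53): (a) net 82−29=53 ≥ 53 — meets; (b) net 82−28=54 ≥ 53 — meets.
  Stage I.1 carried; the burden shifts to the accused.
Stage I.2 (accused, a more-likely-than-not showing, weight is at least 53): (c) net 76−13=63 ≥ 53 — meets.
  All elements met at the final stage.
All stages carried — the accused prevails on this issue.
— Issue II —
Stage II.1 — burden on prosecution; standard: a substantially-more-likely showing (weight exceeds 72).
    (d): 83 − 10 = 73 > 72 [met]
  Stage II.1 carried; the burden shifts to the accused.
Stage II.2 — burden on accused; standard: a more-likely-than-not showing (weight is at least 54).
    (e): 62 − 8 = 54 ≥ 54 [met]
  Stage II.2 carried; the burden remains with the accused.
Stage II.3 — burden on accused; standard: a substantially-more-likely showing (weight exceeds 72).
    (f): 96 − 23 = 73 > 72 [met]
    (g): 85 − 7 = 78 > 72 [met]
  Stage II.3 carried; the final stage is satisfied.
All stages carried — the accused prevails on this issue.
— Issue III —
Stage III.1 — burden on prosecution; standard: a more-likely-than-not showing (weight is at least 48).
    (h): 44 < 48 [not met]
    (i): 61 − 14 = 47 < 48 [not met]
  Not every element is met, so the prosecution fails to carry Stage III.1.
The accused prevails on this issue.
Per-issue: Issue I → accused; Issue II → accused; Issue III → accused. The prosecution must prevail on at least one issue; overall, the accused prevails.

accused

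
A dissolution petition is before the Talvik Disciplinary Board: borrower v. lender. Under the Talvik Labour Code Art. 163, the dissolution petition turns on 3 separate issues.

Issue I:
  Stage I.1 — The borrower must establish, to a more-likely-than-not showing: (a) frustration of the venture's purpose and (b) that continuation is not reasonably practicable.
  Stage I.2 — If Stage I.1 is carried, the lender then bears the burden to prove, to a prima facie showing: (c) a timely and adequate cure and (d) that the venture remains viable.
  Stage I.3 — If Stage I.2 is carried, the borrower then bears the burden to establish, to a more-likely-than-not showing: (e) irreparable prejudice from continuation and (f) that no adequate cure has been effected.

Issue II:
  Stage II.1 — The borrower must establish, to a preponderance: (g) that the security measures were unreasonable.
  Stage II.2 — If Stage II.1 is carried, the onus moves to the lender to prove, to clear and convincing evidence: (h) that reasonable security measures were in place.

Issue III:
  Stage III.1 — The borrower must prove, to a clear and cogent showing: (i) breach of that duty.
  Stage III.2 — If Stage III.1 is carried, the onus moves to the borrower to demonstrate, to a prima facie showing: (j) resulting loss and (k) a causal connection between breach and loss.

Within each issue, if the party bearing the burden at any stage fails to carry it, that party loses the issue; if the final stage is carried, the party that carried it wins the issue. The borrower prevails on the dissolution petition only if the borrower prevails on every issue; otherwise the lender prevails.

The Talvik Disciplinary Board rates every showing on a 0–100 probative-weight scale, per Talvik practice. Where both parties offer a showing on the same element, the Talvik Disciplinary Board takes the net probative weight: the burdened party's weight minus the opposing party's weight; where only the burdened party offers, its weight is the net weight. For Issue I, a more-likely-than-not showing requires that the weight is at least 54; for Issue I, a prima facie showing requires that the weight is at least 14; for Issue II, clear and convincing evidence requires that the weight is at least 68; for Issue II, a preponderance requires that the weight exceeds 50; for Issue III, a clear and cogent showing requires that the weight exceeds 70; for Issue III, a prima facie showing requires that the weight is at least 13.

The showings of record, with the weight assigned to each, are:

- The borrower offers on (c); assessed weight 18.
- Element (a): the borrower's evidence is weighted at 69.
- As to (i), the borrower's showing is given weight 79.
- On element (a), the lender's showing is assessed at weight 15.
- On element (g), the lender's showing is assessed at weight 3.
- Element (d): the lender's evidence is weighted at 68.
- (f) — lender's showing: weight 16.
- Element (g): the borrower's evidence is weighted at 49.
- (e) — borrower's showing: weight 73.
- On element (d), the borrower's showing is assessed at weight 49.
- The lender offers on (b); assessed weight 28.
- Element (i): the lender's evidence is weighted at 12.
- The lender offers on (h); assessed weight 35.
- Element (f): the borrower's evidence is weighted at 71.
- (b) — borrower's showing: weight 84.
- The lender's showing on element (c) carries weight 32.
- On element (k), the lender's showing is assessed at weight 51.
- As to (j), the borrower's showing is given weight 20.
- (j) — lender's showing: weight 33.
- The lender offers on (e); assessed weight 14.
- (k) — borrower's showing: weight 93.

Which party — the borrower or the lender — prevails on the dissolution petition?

lender

— Issue I —
Stage I.1 (borrower, a more-likely-than-not showing, weight is at least 54): (a) net 69−15=54 ≥ 54 — meets; (b) net 84−28=56 ≥ 54 — meets.
  Stage I.1 is satisfied; the onus moves to the lender.
Stage I.2 (lender, a prima facie showing, weight is at least 14): (c) net 32−18=14 ≥ 14 — meets; (d) net 68−49=19 ≥ 14 — meets.
  Stage I.2 is satisfied; the onus moves to the borrower.
Stage I.3 (borrower, a more-likely-than-not showing, weight is at least 54): (e) net 73−14=59 ≥ 54 — meets; (f) net 71−16=55 ≥ 54 — meets.
  The borrower carries the last stage.
With every stage satisfied, the borrower prevails on this issue.
— Issue II —
Stage II.1 — burden on borrower; standard: a preponderance (weight exceeds 50).
    (g): 49 − 3 = 46 ≤ 50 [not met]
  Stage II.1 not carried; the borrower fails its burden.
The lender prevails on this issue.
— Issue III —
At Stage III.1 the borrower must meet a clear and cogent showing (weight exceeds 70): on (i) the weight is 79 less the opposing 12 gives net 67, ≤ 70, so (i) does not meet the standard.
  Stage III.1 not carried; the borrower fails its burden.
The lender prevails on this issue.
Per-issue: Issue I → borrower; Issue II → lender; Issue III → lender. The borrower must prevail on every issue; overall, the lender prevails.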